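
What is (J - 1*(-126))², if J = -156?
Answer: 900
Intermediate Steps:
(J - 1*(-126))² = (-156 - 1*(-126))² = (-156 + 126)² = (-30)² = 900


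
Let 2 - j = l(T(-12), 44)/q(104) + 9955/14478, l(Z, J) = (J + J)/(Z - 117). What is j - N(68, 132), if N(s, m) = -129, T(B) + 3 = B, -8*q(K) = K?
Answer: 24516967/188214 ≈ 130.26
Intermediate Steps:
q(K) = -K/8
T(B) = -3 + B
l(Z, J) = 2*J/(-117 + Z) (l(Z, J) = (2*J)/(-117 + Z) = 2*J/(-117 + Z))
j = 237361/188214 (j = 2 - ((2*44/(-117 + (-3 - 12)))/((-⅛*104)) + 9955/14478) = 2 - ((2*44/(-117 - 15))/(-13) + 9955*(1/14478)) = 2 - ((2*44/(-132))*(-1/13) + 9955/14478) = 2 - ((2*44*(-1/132))*(-1/13) + 9955/14478) = 2 - (-⅔*(-1/13) + 9955/14478) = 2 - (2/39 + 9955/14478) = 2 - 1*139067/188214 = 2 - 139067/188214 = 237361/188214 ≈ 1.2611)
j - N(68, 132) = 237361/188214 - 1*(-129) = 237361/188214 + 129 = 24516967/188214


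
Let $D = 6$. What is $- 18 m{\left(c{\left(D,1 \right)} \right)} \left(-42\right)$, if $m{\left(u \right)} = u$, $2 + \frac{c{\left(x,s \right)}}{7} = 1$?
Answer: $-5292$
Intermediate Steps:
$c{\left(x,s \right)} = -7$ ($c{\left(x,s \right)} = -14 + 7 \cdot 1 = -14 + 7 = -7$)
$- 18 m{\left(c{\left(D,1 \right)} \right)} \left(-42\right) = \left(-18\right) \left(-7\right) \left(-42\right) = 126 \left(-42\right) = -5292$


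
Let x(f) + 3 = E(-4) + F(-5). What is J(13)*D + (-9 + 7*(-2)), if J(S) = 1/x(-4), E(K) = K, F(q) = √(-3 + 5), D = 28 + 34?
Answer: -1515/47 - 62*√2/47 ≈ -34.100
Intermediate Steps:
D = 62
F(q) = √2
x(f) = -7 + √2 (x(f) = -3 + (-4 + √2) = -7 + √2)
J(S) = 1/(-7 + √2)
J(13)*D + (-9 + 7*(-2)) = (-7/47 - √2/47)*62 + (-9 + 7*(-2)) = (-434/47 - 62*√2/47) + (-9 - 14) = (-434/47 - 62*√2/47) - 23 = -1515/47 - 62*√2/47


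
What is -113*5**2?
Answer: -2825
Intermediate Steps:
-113*5**2 = -113*25 = -2825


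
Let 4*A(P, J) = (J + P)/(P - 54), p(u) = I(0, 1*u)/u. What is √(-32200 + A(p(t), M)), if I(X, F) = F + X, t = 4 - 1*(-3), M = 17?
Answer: I*√361800154/106 ≈ 179.44*I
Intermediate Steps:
t = 7 (t = 4 + 3 = 7)
p(u) = 1 (p(u) = (1*u + 0)/u = (u + 0)/u = u/u = 1)
A(P, J) = (J + P)/(4*(-54 + P)) (A(P, J) = ((J + P)/(P - 54))/4 = ((J + P)/(-54 + P))/4 = (J + P)/(4*(-54 + P)))
√(-32200 + A(p(t), M)) = √(-32200 + (17 + 1)/(4*(-54 + 1))) = √(-32200 + (¼)*18/(-53)) = √(-32200 + (¼)*(-1/53)*18) = √(-32200 - 9/106) = √(-3413209/106) = I*√361800154/106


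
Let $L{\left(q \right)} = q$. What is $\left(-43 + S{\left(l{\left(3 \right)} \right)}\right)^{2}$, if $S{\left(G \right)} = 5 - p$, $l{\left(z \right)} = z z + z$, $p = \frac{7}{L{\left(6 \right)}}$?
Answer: $\frac{55225}{36} \approx 1534.0$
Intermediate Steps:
$p = \frac{7}{6} \approx 1.1667$
$l{\left(z \right)} = z + z^{2}$ ($l{\left(z \right)} = z^{2} + z = z + z^{2}$)
$S{\left(G \right)} = \frac{23}{6}$ ($S{\left(G \right)} = 5 - \frac{7}{6} = \frac{23}{6}$)
$\left(-43 + S{\left(l{\left(3 \right)} \right)}\right)^{2} = \left(-43 + \frac{23}{6}\right)^{2} = \left(- \frac{235}{6}\right)^{2} = \frac{55225}{36}$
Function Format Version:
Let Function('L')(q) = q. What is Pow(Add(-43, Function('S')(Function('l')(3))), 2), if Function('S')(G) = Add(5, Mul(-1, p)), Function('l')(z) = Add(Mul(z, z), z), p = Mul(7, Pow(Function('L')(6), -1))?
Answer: Rational(55225, 36) ≈ 1534.0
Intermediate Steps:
p = Rational(7, 6) (p = Mul(7, Pow(6, -1)) = Mul(7, Rational(1, 6)) = Rational(7, 6) ≈ 1.1667)
Function('l')(z) = Add(z, Pow(z, 2)) (Function('l')(z) = Add(Pow(z, 2), z) = Add(z, Pow(z, 2)))
Function('S')(G) = Rational(23, 6) (Function('S')(G) = Add(5, Mul(-1, Rational(7, 6))) = Add(5, Rational(-7, 6)) = Rational(23, 6))
Pow(Add(-43, Function('S')(Function('l')(3))), 2) = Pow(Add(-43, Rational(23, 6)), 2) = Pow(Rational(-235, 6), 2) = Rational(55225, 36)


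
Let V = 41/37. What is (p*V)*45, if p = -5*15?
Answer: -138375/37 ≈ -3739.9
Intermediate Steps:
V = 41/37 (V = 41*(1/37) = 41/37 ≈ 1.1081)
p = -75
(p*V)*45 = -75*41/37*45 = -3075/37*45 = -138375/37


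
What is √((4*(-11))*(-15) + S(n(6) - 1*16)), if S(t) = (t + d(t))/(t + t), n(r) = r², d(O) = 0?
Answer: √2642/2 ≈ 25.700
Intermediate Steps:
S(t) = ½ (S(t) = (t + 0)/(t + t) = t/((2*t)) = t*(1/(2*t)) = ½)
√((4*(-11))*(-15) + S(n(6) - 1*16)) = √((4*(-11))*(-15) + ½) = √(-44*(-15) + ½) = √(660 + ½) = √(1321/2) = √2642/2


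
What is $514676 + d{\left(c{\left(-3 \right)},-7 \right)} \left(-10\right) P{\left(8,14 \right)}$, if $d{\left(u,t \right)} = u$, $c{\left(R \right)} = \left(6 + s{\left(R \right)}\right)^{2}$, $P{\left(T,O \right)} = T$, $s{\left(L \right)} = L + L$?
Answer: $514676$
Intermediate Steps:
$s{\left(L \right)} = 2 L$
$c{\left(R \right)} = \left(6 + 2 R\right)^{2}$
$514676 + d{\left(c{\left(-3 \right)},-7 \right)} \left(-10\right) P{\left(8,14 \right)} = 514676 + 4 \left(3 - 3\right)^{2} \left(-10\right) 8 = 514676 + 4 \cdot 0^{2} \left(-10\right) 8 = 514676 + 4 \cdot 0 \left(-10\right) 8 = 514676 + 0 \left(-10\right) 8 = 514676 + 0 \cdot 8 = 514676 + 0 = 514676$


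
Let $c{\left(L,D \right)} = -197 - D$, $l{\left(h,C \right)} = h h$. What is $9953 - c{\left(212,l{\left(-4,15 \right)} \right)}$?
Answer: $10166$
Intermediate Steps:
$l{\left(h,C \right)} = h^{2}$
$9953 - c{\left(212,l{\left(-4,15 \right)} \right)} = 9953 - \left(-197 - \left(-4\right)^{2}\right) = 9953 - \left(-197 - 16\right) = 9953 - -213 = 9953 + 213 = 10166$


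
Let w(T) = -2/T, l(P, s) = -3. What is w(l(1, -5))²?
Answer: 4/9 ≈ 0.44444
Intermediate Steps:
w(l(1, -5))² = (-2/(-3))² = (-2*(-⅓))² = (⅔)² = 4/9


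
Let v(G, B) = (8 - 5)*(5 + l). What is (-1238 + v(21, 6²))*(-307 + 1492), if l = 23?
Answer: -1367490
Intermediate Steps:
v(G, B) = 84 (v(G, B) = (8 - 5)*(5 + 23) = 3*28 = 84)
(-1238 + v(21, 6²))*(-307 + 1492) = (-1238 + 84)*(-307 + 1492) = -1154*1185 = -1367490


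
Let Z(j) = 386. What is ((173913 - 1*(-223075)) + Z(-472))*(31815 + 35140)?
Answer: 26606176170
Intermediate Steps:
((173913 - 1*(-223075)) + Z(-472))*(31815 + 35140) = ((173913 - 1*(-223075)) + 386)*(31815 + 35140) = ((173913 + 223075) + 386)*66955 = (396988 + 386)*66955 = 397374*66955 = 26606176170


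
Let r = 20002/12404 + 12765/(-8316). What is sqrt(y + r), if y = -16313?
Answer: I*sqrt(683318494100165)/204666 ≈ 127.72*I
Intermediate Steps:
r = 95233/1227996 (r = 20002*(1/12404) + 12765*(-1/8316) = 10001/6202 - 4255/2772 = 95233/1227996 ≈ 0.077552)
sqrt(y + r) = sqrt(-16313 + 95233/1227996) = sqrt(-20032203515/1227996) = I*sqrt(683318494100165)/204666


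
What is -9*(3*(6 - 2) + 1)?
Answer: -117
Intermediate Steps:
-9*(3*(6 - 2) + 1) = -9*(3*4 + 1) = -9*(12 + 1) = -9*13 = -117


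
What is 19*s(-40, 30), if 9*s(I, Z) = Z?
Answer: 190/3 ≈ 63.333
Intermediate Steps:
s(I, Z) = Z/9
19*s(-40, 30) = 19*((⅑)*30) = 19*(10/3) = 190/3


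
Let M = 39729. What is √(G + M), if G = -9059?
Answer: √30670 ≈ 175.13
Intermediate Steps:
√(G + M) = √(-9059 + 39729) = √30670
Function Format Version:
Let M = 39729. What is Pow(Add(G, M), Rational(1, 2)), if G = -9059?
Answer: Pow(30670, Rational(1, 2)) ≈ 175.13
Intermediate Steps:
Pow(Add(G, M), Rational(1, 2)) = Pow(Add(-9059, 39729), Rational(1, 2)) = Pow(30670, Rational(1, 2))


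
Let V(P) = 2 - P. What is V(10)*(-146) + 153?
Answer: 1321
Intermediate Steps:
V(10)*(-146) + 153 = (2 - 1*10)*(-146) + 153 = (2 - 10)*(-146) + 153 = -8*(-146) + 153 = 1168 + 153 = 1321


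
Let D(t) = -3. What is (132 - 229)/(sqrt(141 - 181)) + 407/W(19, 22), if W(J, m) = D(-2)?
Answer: -407/3 + 97*I*sqrt(10)/20 ≈ -135.67 + 15.337*I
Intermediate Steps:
W(J, m) = -3
(132 - 229)/(sqrt(141 - 181)) + 407/W(19, 22) = (132 - 229)/(sqrt(141 - 181)) + 407/(-3) = -97*(-I*sqrt(10)/20) + 407*(-1/3) = -97*(-I*sqrt(10)/20) - 407/3 = -(-97)*I*sqrt(10)/20 - 407/3 = 97*I*sqrt(10)/20 - 407/3 = -407/3 + 97*I*sqrt(10)/20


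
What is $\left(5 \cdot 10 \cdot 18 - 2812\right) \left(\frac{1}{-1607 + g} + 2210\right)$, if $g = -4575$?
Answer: $- \frac{13061081364}{3091} \approx -4.2255 \cdot 10^{6}$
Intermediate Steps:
$\left(5 \cdot 10 \cdot 18 - 2812\right) \left(\frac{1}{-1607 + g} + 2210\right) = \left(5 \cdot 10 \cdot 18 - 2812\right) \left(\frac{1}{-1607 - 4575} + 2210\right) = \left(50 \cdot 18 - 2812\right) \left(\frac{1}{-6182} + 2210\right) = \left(900 - 2812\right) \left(- \frac{1}{6182} + 2210\right) = \left(-1912\right) \frac{13662219}{6182} = - \frac{13061081364}{3091}$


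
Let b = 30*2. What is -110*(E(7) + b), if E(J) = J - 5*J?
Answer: -3520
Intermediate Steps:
E(J) = -4*J
b = 60
-110*(E(7) + b) = -110*(-4*7 + 60) = -110*(-28 + 60) = -110*32 = -3520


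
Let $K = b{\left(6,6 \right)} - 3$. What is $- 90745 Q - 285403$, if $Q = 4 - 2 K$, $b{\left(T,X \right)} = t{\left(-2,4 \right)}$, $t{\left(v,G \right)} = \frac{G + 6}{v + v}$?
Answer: $-1646578$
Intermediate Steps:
$t{\left(v,G \right)} = \frac{6 + G}{2 v}$
$b{\left(T,X \right)} = - \frac{5}{2}$ ($b{\left(T,X \right)} = \frac{6 + 4}{2 \left(-2\right)} = \frac{1}{2} \left(- \frac{1}{2}\right) 10 = - \frac{5}{2}$)
$K = - \frac{11}{2}$ ($K = - \frac{5}{2} - 3 = - \frac{11}{2} \approx -5.5$)
$Q = 15$ ($Q = 4 - -11 = 4 + 11 = 15$)
$- 90745 Q - 285403 = \left(-90745\right) 15 - 285403 = -1361175 - 285403 = -1646578$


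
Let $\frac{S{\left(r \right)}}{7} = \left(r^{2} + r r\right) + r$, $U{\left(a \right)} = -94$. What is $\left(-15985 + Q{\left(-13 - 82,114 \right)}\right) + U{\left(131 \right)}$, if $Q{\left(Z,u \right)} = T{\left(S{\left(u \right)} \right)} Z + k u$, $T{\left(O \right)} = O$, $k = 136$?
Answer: $-17361065$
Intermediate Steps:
$S{\left(r \right)} = 7 r + 14 r^{2}$ ($S{\left(r \right)} = 7 \left(\left(r^{2} + r r\right) + r\right) = 7 \left(\left(r^{2} + r^{2}\right) + r\right) = 7 \left(2 r^{2} + r\right) = 7 \left(r + 2 r^{2}\right) = 7 r + 14 r^{2}$)
$Q{\left(Z,u \right)} = 136 u + 7 Z u \left(1 + 2 u\right)$ ($Q{\left(Z,u \right)} = 7 u \left(1 + 2 u\right) Z + 136 u = 7 Z u \left(1 + 2 u\right) + 136 u = 136 u + 7 Z u \left(1 + 2 u\right)$)
$\left(-15985 + Q{\left(-13 - 82,114 \right)}\right) + U{\left(131 \right)} = \left(-15985 + 114 \left(136 + 7 \left(-13 - 82\right) \left(1 + 2 \cdot 114\right)\right)\right) - 94 = \left(-15985 + 114 \left(136 + 7 \left(-13 - 82\right) \left(1 + 228\right)\right)\right) - 94 = \left(-15985 + 114 \left(136 + 7 \left(-95\right) 229\right)\right) - 94 = \left(-15985 + 114 \left(136 - 152285\right)\right) - 94 = \left(-15985 + 114 \left(-152149\right)\right) - 94 = \left(-15985 - 17344986\right) - 94 = -17360971 - 94 = -17361065$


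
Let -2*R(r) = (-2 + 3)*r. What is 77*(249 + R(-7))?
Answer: 38885/2 ≈ 19443.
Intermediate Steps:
R(r) = -r/2 (R(r) = -(-2 + 3)*r/2 = -r/2)
77*(249 + R(-7)) = 77*(249 - 1/2*(-7)) = 77*(249 + 7/2) = 77*(505/2) = 38885/2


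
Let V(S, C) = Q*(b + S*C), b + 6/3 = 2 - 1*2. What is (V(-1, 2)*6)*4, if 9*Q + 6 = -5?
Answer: 352/3 ≈ 117.33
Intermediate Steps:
Q = -11/9 (Q = -2/3 + (1/9)*(-5) = -2/3 - 5/9 = -11/9 ≈ -1.2222)
b = -2 (b = -2 + (2 - 1*2) = -2 + (2 - 2) = -2 + 0 = -2)
V(S, C) = 22/9 - 11*C*S/9 (V(S, C) = -11*(-2 + S*C)/9 = -11*(-2 + C*S)/9 = 22/9 - 11*C*S/9)
(V(-1, 2)*6)*4 = ((22/9 - 11/9*2*(-1))*6)*4 = ((22/9 + 22/9)*6)*4 = ((44/9)*6)*4 = (88/3)*4 = 352/3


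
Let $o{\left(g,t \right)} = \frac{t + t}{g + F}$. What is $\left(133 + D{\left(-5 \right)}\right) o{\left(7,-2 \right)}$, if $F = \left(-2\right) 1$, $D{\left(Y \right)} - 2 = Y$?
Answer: $-104$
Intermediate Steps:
$D{\left(Y \right)} = 2 + Y$
$F = -2$
$o{\left(g,t \right)} = \frac{2 t}{-2 + g}$ ($o{\left(g,t \right)} = \frac{t + t}{g - 2} = \frac{2 t}{-2 + g}$)
$\left(133 + D{\left(-5 \right)}\right) o{\left(7,-2 \right)} = \left(133 + \left(2 - 5\right)\right) 2 \left(-2\right) \frac{1}{-2 + 7} = \left(133 - 3\right) 2 \left(-2\right) \frac{1}{5} = 130 \cdot 2 \left(-2\right) \frac{1}{5} = 130 \left(- \frac{4}{5}\right) = -104$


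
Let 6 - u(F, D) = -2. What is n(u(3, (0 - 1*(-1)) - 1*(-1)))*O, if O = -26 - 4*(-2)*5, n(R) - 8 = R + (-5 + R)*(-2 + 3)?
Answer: 266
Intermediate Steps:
u(F, D) = 8 (u(F, D) = 6 - 1*(-2) = 6 + 2 = 8)
n(R) = 3 + 2*R (n(R) = 8 + (R + (-5 + R)*(-2 + 3)) = 8 + (R + (-5 + R)*1) = 8 + (R + (-5 + R)) = 8 + (-5 + 2*R) = 3 + 2*R)
O = 14 (O = -26 - (-8)*5 = -26 - 1*(-40) = -26 + 40 = 14)
n(u(3, (0 - 1*(-1)) - 1*(-1)))*O = (3 + 2*8)*14 = (3 + 16)*14 = 19*14 = 266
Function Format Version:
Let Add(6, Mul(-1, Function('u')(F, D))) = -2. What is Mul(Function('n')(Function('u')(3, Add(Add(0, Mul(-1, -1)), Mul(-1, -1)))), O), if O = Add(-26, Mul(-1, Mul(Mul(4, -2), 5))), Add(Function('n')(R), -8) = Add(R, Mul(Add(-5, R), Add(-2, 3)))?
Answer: 266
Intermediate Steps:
Function('u')(F, D) = 8 (Function('u')(F, D) = Add(6, Mul(-1, -2)) = Add(6, 2) = 8)
Function('n')(R) = Add(3, Mul(2, R)) (Function('n')(R) = Add(8, Add(R, Mul(Add(-5, R), Add(-2, 3)))) = Add(8, Add(R, Mul(Add(-5, R), 1))) = Add(8, Add(R, Add(-5, R))) = Add(8, Add(-5, Mul(2, R))) = Add(3, Mul(2, R)))
O = 14 (O = Add(-26, Mul(-1, Mul(-8, 5))) = Add(-26, Mul(-1, -40)) = Add(-26, 40) = 14)
Mul(Function('n')(Function('u')(3, Add(Add(0, Mul(-1, -1)), Mul(-1, -1)))), O) = Mul(Add(3, Mul(2, 8)), 14) = Mul(Add(3, 16), 14) = Mul(19, 14) = 266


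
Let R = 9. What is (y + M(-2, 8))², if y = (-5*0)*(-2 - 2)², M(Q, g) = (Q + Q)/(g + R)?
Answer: 16/289 ≈ 0.055363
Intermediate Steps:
M(Q, g) = 2*Q/(9 + g) (M(Q, g) = (Q + Q)/(g + 9) = (2*Q)/(9 + g) = 2*Q/(9 + g))
y = 0 (y = 0*(-4)² = 0*16 = 0)
(y + M(-2, 8))² = (0 + 2*(-2)/(9 + 8))² = (0 + 2*(-2)/17)² = (0 + 2*(-2)*(1/17))² = (0 - 4/17)² = (-4/17)² = 16/289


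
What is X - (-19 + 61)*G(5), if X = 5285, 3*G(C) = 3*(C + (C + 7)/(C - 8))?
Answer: 5243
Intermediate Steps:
G(C) = C + (7 + C)/(-8 + C) (G(C) = (3*(C + (C + 7)/(C - 8)))/3 = (3*(C + (7 + C)/(-8 + C)))/3 = (3*C + 3*(7 + C)/(-8 + C))/3 = C + (7 + C)/(-8 + C))
X - (-19 + 61)*G(5) = 5285 - (-19 + 61)*(7 + 5**2 - 7*5)/(-8 + 5) = 5285 - 42*(7 + 25 - 35)/(-3) = 5285 - 42*(-1/3*(-3)) = 5285 - 42 = 5243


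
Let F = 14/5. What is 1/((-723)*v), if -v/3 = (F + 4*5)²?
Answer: 25/28188324 ≈ 8.8689e-7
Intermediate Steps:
F = 14/5 (F = 14*(⅕) = 14/5 ≈ 2.8000)
v = -38988/25 (v = -3*(14/5 + 4*5)² = -3*(14/5 + 20)² = -3*(114/5)² = -3*12996/25 = -38988/25 ≈ -1559.5)
1/((-723)*v) = 1/((-723)*(-38988/25)) = -1/723*(-25/38988) = 25/28188324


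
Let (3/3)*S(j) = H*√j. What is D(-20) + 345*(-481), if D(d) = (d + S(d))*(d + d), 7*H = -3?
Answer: -165145 + 240*I*√5/7 ≈ -1.6515e+5 + 76.665*I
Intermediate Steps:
H = -3/7 (H = (⅐)*(-3) = -3/7 ≈ -0.42857)
S(j) = -3*√j/7
D(d) = 2*d*(d - 3*√d/7) (D(d) = (d - 3*√d/7)*(d + d) = (d - 3*√d/7)*(2*d) = 2*d*(d - 3*√d/7))
D(-20) + 345*(-481) = (2*(-20)² - (-240)*I*√5/7) + 345*(-481) = (2*400 - (-240)*I*√5/7) - 165945 = (800 + 240*I*√5/7) - 165945 = -165145 + 240*I*√5/7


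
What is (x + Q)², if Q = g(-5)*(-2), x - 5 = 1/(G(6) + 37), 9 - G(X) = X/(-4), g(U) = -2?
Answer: 734449/9025 ≈ 81.379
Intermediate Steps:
G(X) = 9 + X/4 (G(X) = 9 - X/(-4) = 9 - X*(-1)/4 = 9 - (-1)*X/4 = 9 + X/4)
x = 477/95 (x = 5 + 1/((9 + (¼)*6) + 37) = 5 + 1/((9 + 3/2) + 37) = 5 + 1/(21/2 + 37) = 5 + 1/(95/2) = 5 + 2/95 = 477/95 ≈ 5.0210)
Q = 4 (Q = -2*(-2) = 4)
(x + Q)² = (477/95 + 4)² = (857/95)² = 734449/9025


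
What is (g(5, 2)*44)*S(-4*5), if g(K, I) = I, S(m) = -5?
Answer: -440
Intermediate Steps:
(g(5, 2)*44)*S(-4*5) = (2*44)*(-5) = 88*(-5) = -440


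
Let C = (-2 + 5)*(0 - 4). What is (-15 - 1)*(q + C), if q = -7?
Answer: 304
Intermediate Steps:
C = -12 (C = 3*(-4) = -12)
(-15 - 1)*(q + C) = (-15 - 1)*(-7 - 12) = -16*(-19) = 304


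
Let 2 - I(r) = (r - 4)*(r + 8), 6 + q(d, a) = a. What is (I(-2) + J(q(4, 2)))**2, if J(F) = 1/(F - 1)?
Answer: 35721/25 ≈ 1428.8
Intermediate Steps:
q(d, a) = -6 + a
J(F) = 1/(-1 + F)
I(r) = 2 - (-4 + r)*(8 + r) (I(r) = 2 - (r - 4)*(r + 8) = 2 - (-4 + r)*(8 + r))
(I(-2) + J(q(4, 2)))**2 = ((34 - 1*(-2)**2 - 4*(-2)) + 1/(-1 + (-6 + 2)))**2 = ((34 - 1*4 + 8) + 1/(-1 - 4))**2 = ((34 - 4 + 8) + 1/(-5))**2 = (38 - 1/5)**2 = (189/5)**2 = 35721/25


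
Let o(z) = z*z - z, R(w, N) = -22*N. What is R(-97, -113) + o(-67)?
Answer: 7042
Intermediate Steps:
o(z) = z**2 - z
R(-97, -113) + o(-67) = -22*(-113) - 67*(-1 - 67) = 2486 - 67*(-68) = 2486 + 4556 = 7042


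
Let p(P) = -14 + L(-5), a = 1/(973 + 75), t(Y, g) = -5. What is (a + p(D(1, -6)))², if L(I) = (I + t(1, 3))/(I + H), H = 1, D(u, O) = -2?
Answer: 145226601/1098304 ≈ 132.23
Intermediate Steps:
a = 1/1048 ≈ 0.00095420
L(I) = (-5 + I)/(1 + I) (L(I) = (I - 5)/(I + 1) = (-5 + I)/(1 + I))
p(P) = -23/2 (p(P) = -14 + (-5 - 5)/(1 - 5) = -14 - 10/(-4) = -14 - ¼*(-10) = -14 + 5/2 = -23/2)
(a + p(D(1, -6)))² = (1/1048 - 23/2)² = (-12051/1048)² = 145226601/1098304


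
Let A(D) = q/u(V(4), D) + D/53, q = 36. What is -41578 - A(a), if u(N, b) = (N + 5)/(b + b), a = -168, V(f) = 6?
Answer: -23597038/583 ≈ -40475.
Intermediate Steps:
u(N, b) = (5 + N)/(2*b) (u(N, b) = (5 + N)/((2*b)) = (5 + N)*(1/(2*b)) = (5 + N)/(2*b))
A(D) = 3827*D/583 (A(D) = 36/(((5 + 6)/(2*D))) + D/53 = 36/(((½)*11/D)) + D*(1/53) = 36/((11/(2*D))) + D/53 = 36*(2*D/11) + D/53 = 72*D/11 + D/53 = 3827*D/583)
-41578 - A(a) = -41578 - 3827*(-168)/583 = -41578 - 1*(-642936/583) = -41578 + 642936/583 = -23597038/583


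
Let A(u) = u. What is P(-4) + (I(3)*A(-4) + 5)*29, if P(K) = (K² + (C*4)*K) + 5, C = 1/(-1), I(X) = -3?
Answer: 530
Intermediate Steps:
C = -1
P(K) = 5 + K² - 4*K (P(K) = (K² + (-1*4)*K) + 5 = (K² - 4*K) + 5 = 5 + K² - 4*K)
P(-4) + (I(3)*A(-4) + 5)*29 = (5 + (-4)² - 4*(-4)) + (-3*(-4) + 5)*29 = (5 + 16 + 16) + (12 + 5)*29 = 37 + 17*29 = 37 + 493 = 530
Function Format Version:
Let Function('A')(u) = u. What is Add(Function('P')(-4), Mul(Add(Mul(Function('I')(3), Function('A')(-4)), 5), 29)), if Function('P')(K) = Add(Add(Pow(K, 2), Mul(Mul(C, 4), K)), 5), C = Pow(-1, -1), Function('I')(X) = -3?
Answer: 530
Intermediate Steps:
C = -1
Function('P')(K) = Add(5, Pow(K, 2), Mul(-4, K)) (Function('P')(K) = Add(Add(Pow(K, 2), Mul(Mul(-1, 4), K)), 5) = Add(Add(Pow(K, 2), Mul(-4, K)), 5) = Add(5, Pow(K, 2), Mul(-4, K)))
Add(Function('P')(-4), Mul(Add(Mul(Function('I')(3), Function('A')(-4)), 5), 29)) = Add(Add(5, Pow(-4, 2), Mul(-4, -4)), Mul(Add(Mul(-3, -4), 5), 29)) = Add(Add(5, 16, 16), Mul(Add(12, 5), 29)) = Add(37, Mul(17, 29)) = Add(37, 493) = 530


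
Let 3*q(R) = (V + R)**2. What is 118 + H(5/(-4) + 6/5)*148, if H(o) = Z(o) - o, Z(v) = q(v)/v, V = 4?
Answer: -229036/15 ≈ -15269.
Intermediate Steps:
q(R) = (4 + R)**2/3
Z(v) = (4 + v)**2/(3*v) (Z(v) = ((4 + v)**2/3)/v = (4 + v)**2/(3*v))
H(o) = -o + (4 + o)**2/(3*o) (H(o) = (4 + o)**2/(3*o) - o = -o + (4 + o)**2/(3*o))
118 + H(5/(-4) + 6/5)*148 = 118 + (-(5/(-4) + 6/5) + (4 + (5/(-4) + 6/5))**2/(3*(5/(-4) + 6/5)))*148 = 118 + (-(5*(-1/4) + 6*(1/5)) + (4 + (5*(-1/4) + 6*(1/5)))**2/(3*(5*(-1/4) + 6*(1/5))))*148 = 118 + (-(-5/4 + 6/5) + (4 + (-5/4 + 6/5))**2/(3*(-5/4 + 6/5)))*148 = 118 + (-1*(-1/20) + (4 - 1/20)**2/(3*(-1/20)))*148 = 118 + (1/20 + (1/3)*(-20)*(79/20)**2)*148 = 118 + (1/20 + (1/3)*(-20)*(6241/400))*148 = 118 + (1/20 - 6241/60)*148 = 118 - 3119/30*148 = 118 - 230806/15 = -229036/15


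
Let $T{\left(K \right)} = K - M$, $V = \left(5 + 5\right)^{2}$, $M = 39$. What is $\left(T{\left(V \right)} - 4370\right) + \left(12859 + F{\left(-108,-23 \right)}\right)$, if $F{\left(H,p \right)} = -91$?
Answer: $8459$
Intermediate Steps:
$V = 100$ ($V = 10^{2} = 100$)
$T{\left(K \right)} = -39 + K$ ($T{\left(K \right)} = K - 39 = -39 + K$)
$\left(T{\left(V \right)} - 4370\right) + \left(12859 + F{\left(-108,-23 \right)}\right) = \left(\left(-39 + 100\right) - 4370\right) + \left(12859 - 91\right) = \left(61 - 4370\right) + 12768 = -4309 + 12768 = 8459$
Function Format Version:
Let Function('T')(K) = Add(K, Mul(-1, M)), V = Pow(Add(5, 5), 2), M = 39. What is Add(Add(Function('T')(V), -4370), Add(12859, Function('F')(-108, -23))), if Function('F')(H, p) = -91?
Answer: 8459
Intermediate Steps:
V = 100 (V = Pow(10, 2) = 100)
Function('T')(K) = Add(-39, K) (Function('T')(K) = Add(K, Mul(-1, 39)) = Add(K, -39) = Add(-39, K))
Add(Add(Function('T')(V), -4370), Add(12859, Function('F')(-108, -23))) = Add(Add(Add(-39, 100), -4370), Add(12859, -91)) = Add(Add(61, -4370), 12768) = Add(-4309, 12768) = 8459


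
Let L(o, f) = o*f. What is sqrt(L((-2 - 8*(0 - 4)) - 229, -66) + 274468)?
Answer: sqrt(287602) ≈ 536.29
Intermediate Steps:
L(o, f) = f*o
sqrt(L((-2 - 8*(0 - 4)) - 229, -66) + 274468) = sqrt(-66*((-2 - 8*(0 - 4)) - 229) + 274468) = sqrt(-66*((-2 - 8*(-4)) - 229) + 274468) = sqrt(-66*((-2 + 32) - 229) + 274468) = sqrt(-66*(30 - 229) + 274468) = sqrt(-66*(-199) + 274468) = sqrt(13134 + 274468) = sqrt(287602)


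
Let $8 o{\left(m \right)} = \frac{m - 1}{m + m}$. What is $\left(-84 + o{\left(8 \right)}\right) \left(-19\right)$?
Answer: $\frac{204155}{128} \approx 1595.0$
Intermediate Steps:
$o{\left(m \right)} = \frac{-1 + m}{16 m}$ ($o{\left(m \right)} = \frac{\left(m - 1\right) \frac{1}{m + m}}{8} = \frac{\left(-1 + m\right) \frac{1}{2 m}}{8} = \frac{\frac{1}{2} \frac{1}{m} \left(-1 + m\right)}{8} = \frac{-1 + m}{16 m}$)
$\left(-84 + o{\left(8 \right)}\right) \left(-19\right) = \left(-84 + \frac{-1 + 8}{16 \cdot 8}\right) \left(-19\right) = \left(-84 + \frac{1}{16} \cdot \frac{1}{8} \cdot 7\right) \left(-19\right) = \left(-84 + \frac{7}{128}\right) \left(-19\right) = \left(- \frac{10745}{128}\right) \left(-19\right) = \frac{204155}{128}$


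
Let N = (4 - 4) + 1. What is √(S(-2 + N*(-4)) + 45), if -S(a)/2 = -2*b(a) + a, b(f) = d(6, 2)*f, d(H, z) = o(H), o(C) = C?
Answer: I*√87 ≈ 9.3274*I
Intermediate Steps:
d(H, z) = H
N = 1 (N = 0 + 1 = 1)
b(f) = 6*f
S(a) = 22*a (S(a) = -2*(-12*a + a) = -(-22)*a = 22*a)
√(S(-2 + N*(-4)) + 45) = √(22*(-2 + 1*(-4)) + 45) = √(22*(-2 - 4) + 45) = √(22*(-6) + 45) = √(-132 + 45) = √(-87) = I*√87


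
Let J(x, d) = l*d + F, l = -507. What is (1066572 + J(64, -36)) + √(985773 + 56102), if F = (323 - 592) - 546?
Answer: 1084009 + 25*√1667 ≈ 1.0850e+6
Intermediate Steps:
F = -815 (F = -269 - 546 = -815)
J(x, d) = -815 - 507*d (J(x, d) = -507*d - 815 = -815 - 507*d)
(1066572 + J(64, -36)) + √(985773 + 56102) = (1066572 + (-815 - 507*(-36))) + √(985773 + 56102) = (1066572 + (-815 + 18252)) + √1041875 = (1066572 + 17437) + 25*√1667 = 1084009 + 25*√1667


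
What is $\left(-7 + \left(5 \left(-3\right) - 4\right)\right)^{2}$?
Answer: $676$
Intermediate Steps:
$\left(-7 + \left(5 \left(-3\right) - 4\right)\right)^{2} = \left(-7 - 19\right)^{2} = \left(-26\right)^{2} = 676$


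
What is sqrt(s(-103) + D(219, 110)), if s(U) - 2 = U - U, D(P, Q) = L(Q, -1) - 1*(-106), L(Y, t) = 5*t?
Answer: sqrt(103) ≈ 10.149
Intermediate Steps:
D(P, Q) = 101 (D(P, Q) = 5*(-1) - 1*(-106) = -5 + 106 = 101)
s(U) = 2 (s(U) = 2 + (U - U) = 2 + 0 = 2)
sqrt(s(-103) + D(219, 110)) = sqrt(2 + 101) = sqrt(103)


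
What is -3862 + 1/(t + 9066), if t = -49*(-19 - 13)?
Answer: -41068507/10634 ≈ -3862.0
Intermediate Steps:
t = 1568 (t = -49*(-32) = 1568)
-3862 + 1/(t + 9066) = -3862 + 1/(1568 + 9066) = -3862 + 1/10634 = -41068507/10634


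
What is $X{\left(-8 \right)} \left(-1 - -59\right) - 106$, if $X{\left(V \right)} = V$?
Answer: $-570$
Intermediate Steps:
$X{\left(-8 \right)} \left(-1 - -59\right) - 106 = - 8 \left(-1 - -59\right) - 106 = - 8 \left(-1 + 59\right) - 106 = \left(-8\right) 58 - 106 = -464 - 106 = -570$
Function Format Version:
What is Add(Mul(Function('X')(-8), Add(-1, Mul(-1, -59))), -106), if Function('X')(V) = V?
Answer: -570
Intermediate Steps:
Add(Mul(Function('X')(-8), Add(-1, Mul(-1, -59))), -106) = Add(Mul(-8, Add(-1, Mul(-1, -59))), -106) = Add(Mul(-8, Add(-1, 59)), -106) = Add(Mul(-8, 58), -106) = Add(-464, -106) = -570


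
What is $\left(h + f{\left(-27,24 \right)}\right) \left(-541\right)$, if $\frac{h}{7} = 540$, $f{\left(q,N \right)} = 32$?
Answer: $-2062292$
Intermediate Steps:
$h = 3780$ ($h = 7 \cdot 540 = 3780$)
$\left(h + f{\left(-27,24 \right)}\right) \left(-541\right) = \left(3780 + 32\right) \left(-541\right) = 3812 \left(-541\right) = -2062292$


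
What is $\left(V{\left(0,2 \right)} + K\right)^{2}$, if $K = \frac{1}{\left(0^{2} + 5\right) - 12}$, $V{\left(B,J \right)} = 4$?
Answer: $\frac{729}{49} \approx 14.878$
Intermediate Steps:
$K = - \frac{1}{7}$ ($K = \frac{1}{\left(0 + 5\right) - 12} = \frac{1}{5 - 12} = \frac{1}{-7} = - \frac{1}{7} \approx -0.14286$)
$\left(V{\left(0,2 \right)} + K\right)^{2} = \left(4 - \frac{1}{7}\right)^{2} = \left(\frac{27}{7}\right)^{2} = \frac{729}{49}$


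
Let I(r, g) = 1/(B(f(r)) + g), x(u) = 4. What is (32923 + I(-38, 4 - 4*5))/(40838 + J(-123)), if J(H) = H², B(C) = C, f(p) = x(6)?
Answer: 395075/671604 ≈ 0.58826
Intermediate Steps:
f(p) = 4
I(r, g) = 1/(4 + g)
(32923 + I(-38, 4 - 4*5))/(40838 + J(-123)) = (32923 + 1/(4 + (4 - 4*5)))/(40838 + (-123)²) = (32923 + 1/(4 + (4 - 20)))/(40838 + 15129) = (32923 + 1/(4 - 16))/55967 = (32923 + 1/(-12))*(1/55967) = (32923 - 1/12)*(1/55967) = (395075/12)*(1/55967) = 395075/671604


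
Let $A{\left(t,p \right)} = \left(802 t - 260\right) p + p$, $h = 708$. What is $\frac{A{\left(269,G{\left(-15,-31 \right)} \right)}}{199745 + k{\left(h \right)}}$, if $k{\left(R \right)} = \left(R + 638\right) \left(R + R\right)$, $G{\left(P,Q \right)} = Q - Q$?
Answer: $0$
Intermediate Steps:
$G{\left(P,Q \right)} = 0$
$k{\left(R \right)} = 2 R \left(638 + R\right)$ ($k{\left(R \right)} = \left(638 + R\right) 2 R = 2 R \left(638 + R\right)$)
$A{\left(t,p \right)} = p + p \left(-260 + 802 t\right)$ ($A{\left(t,p \right)} = \left(-260 + 802 t\right) p + p = p \left(-260 + 802 t\right) + p = p + p \left(-260 + 802 t\right)$)
$\frac{A{\left(269,G{\left(-15,-31 \right)} \right)}}{199745 + k{\left(h \right)}} = \frac{0 \left(-259 + 802 \cdot 269\right)}{199745 + 2 \cdot 708 \left(638 + 708\right)} = \frac{0 \left(-259 + 215738\right)}{199745 + 2 \cdot 708 \cdot 1346} = \frac{0 \cdot 215479}{199745 + 1905936} = \frac{0}{2105681} = 0 \cdot \frac{1}{2105681} = 0$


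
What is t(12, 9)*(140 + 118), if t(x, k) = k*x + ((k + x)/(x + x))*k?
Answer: 119583/4 ≈ 29896.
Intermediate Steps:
t(x, k) = k*x + k*(k + x)/(2*x) (t(x, k) = k*x + ((k + x)/((2*x)))*k = k*x + ((k + x)*(1/(2*x)))*k = k*x + ((k + x)/(2*x))*k = k*x + k*(k + x)/(2*x))
t(12, 9)*(140 + 118) = ((½)*9*(9 + 12*(1 + 2*12))/12)*(140 + 118) = ((½)*9*(1/12)*(9 + 12*(1 + 24)))*258 = ((½)*9*(1/12)*(9 + 12*25))*258 = ((½)*9*(1/12)*(9 + 300))*258 = ((½)*9*(1/12)*309)*258 = (927/8)*258 = 119583/4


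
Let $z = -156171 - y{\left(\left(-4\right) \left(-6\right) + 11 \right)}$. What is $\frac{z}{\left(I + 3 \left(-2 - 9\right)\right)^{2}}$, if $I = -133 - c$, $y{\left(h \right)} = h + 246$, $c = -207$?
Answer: $- \frac{156452}{1681} \approx -93.071$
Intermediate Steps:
$y{\left(h \right)} = 246 + h$
$I = 74$ ($I = -133 - -207 = -133 + 207 = 74$)
$z = -156452$ ($z = -156171 - \left(246 + \left(\left(-4\right) \left(-6\right) + 11\right)\right) = -156171 - \left(246 + \left(24 + 11\right)\right) = -156171 - \left(246 + 35\right) = -156171 - 281 = -156452$)
$\frac{z}{\left(I + 3 \left(-2 - 9\right)\right)^{2}} = - \frac{156452}{\left(74 + 3 \left(-2 - 9\right)\right)^{2}} = - \frac{156452}{\left(74 + 3 \left(-11\right)\right)^{2}} = - \frac{156452}{\left(74 - 33\right)^{2}} = - \frac{156452}{41^{2}} = - \frac{156452}{1681}$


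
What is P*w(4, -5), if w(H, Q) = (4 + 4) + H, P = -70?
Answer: -840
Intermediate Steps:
w(H, Q) = 8 + H
P*w(4, -5) = -70*(8 + 4) = -70*12 = -840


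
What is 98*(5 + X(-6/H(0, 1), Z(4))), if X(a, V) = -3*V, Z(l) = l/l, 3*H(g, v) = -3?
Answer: 196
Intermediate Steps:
H(g, v) = -1 (H(g, v) = (⅓)*(-3) = -1)
Z(l) = 1
98*(5 + X(-6/H(0, 1), Z(4))) = 98*(5 - 3*1) = 98*(5 - 3) = 98*2 = 196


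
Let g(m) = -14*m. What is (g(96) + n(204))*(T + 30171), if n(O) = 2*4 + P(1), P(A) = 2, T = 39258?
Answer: -92618286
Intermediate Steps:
n(O) = 10 (n(O) = 2*4 + 2 = 8 + 2 = 10)
(g(96) + n(204))*(T + 30171) = (-14*96 + 10)*(39258 + 30171) = (-1344 + 10)*69429 = -1334*69429 = -92618286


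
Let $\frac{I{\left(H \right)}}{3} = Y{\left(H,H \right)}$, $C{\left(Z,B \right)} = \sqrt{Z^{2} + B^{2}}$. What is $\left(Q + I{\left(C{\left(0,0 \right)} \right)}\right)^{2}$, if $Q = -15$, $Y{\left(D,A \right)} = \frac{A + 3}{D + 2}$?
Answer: $\frac{441}{4} \approx 110.25$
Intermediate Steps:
$Y{\left(D,A \right)} = \frac{3 + A}{2 + D}$
$C{\left(Z,B \right)} = \sqrt{B^{2} + Z^{2}}$
$I{\left(H \right)} = \frac{3 \left(3 + H\right)}{2 + H}$ ($I{\left(H \right)} = 3 \frac{3 + H}{2 + H} = \frac{3 \left(3 + H\right)}{2 + H}$)
$\left(Q + I{\left(C{\left(0,0 \right)} \right)}\right)^{2} = \left(-15 + \frac{3 \left(3 + \sqrt{0^{2} + 0^{2}}\right)}{2 + \sqrt{0^{2} + 0^{2}}}\right)^{2} = \left(-15 + \frac{3 \left(3 + \sqrt{0 + 0}\right)}{2 + \sqrt{0 + 0}}\right)^{2} = \left(-15 + \frac{3 \left(3 + \sqrt{0}\right)}{2 + \sqrt{0}}\right)^{2} = \left(-15 + \frac{3 \left(3 + 0\right)}{2 + 0}\right)^{2} = \left(-15 + 3 \cdot \frac{1}{2} \cdot 3\right)^{2} = \left(-15 + \frac{9}{2}\right)^{2} = \left(- \frac{21}{2}\right)^{2} = \frac{441}{4}$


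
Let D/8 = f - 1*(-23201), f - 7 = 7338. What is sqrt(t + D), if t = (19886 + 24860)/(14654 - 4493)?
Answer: sqrt(2803383765226)/3387 ≈ 494.34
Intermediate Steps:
f = 7345 (f = 7 + 7338 = 7345)
t = 44746/10161 ≈ 4.4037
D = 244368 (D = 8*(7345 - 1*(-23201)) = 8*(7345 + 23201) = 8*30546 = 244368)
sqrt(t + D) = sqrt(44746/10161 + 244368) = sqrt(2483067994/10161) = sqrt(2803383765226)/3387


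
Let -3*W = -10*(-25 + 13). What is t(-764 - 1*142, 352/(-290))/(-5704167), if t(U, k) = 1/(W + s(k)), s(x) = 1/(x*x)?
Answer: 30976/6947760968505 ≈ 4.4584e-9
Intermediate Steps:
s(x) = x⁻² (s(x) = 1/(x²) = x⁻²)
W = -40 (W = -(-10)*(-25 + 13)/3 = -(-10)*(-12)/3 = -⅓*120 = -40)
t(U, k) = 1/(-40 + k⁻²)
t(-764 - 1*142, 352/(-290))/(-5704167) = -(352/(-290))²/(-1 + 40*(352/(-290))²)/(-5704167) = -(352*(-1/290))²/(-1 + 40*(352*(-1/290))²)*(-1/5704167) = -(-176/145)²/(-1 + 40*(-176/145)²)*(-1/5704167) = -1*30976/21025/(-1 + 40*(30976/21025))*(-1/5704167) = -1*30976/21025/(-1 + 247808/4205)*(-1/5704167) = -1*30976/21025/243603/4205*(-1/5704167) = -1*30976/21025*4205/243603*(-1/5704167) = -30976/1218015*(-1/5704167) = 30976/6947760968505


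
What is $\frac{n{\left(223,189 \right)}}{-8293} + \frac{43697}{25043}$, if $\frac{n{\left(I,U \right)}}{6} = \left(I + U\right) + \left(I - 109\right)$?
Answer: $\frac{283343513}{207681599} \approx 1.3643$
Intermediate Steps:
$n{\left(I,U \right)} = -654 + 6 U + 12 I$ ($n{\left(I,U \right)} = 6 \left(\left(I + U\right) + \left(I - 109\right)\right) = 6 \left(\left(I + U\right) + \left(-109 + I\right)\right) = 6 \left(-109 + U + 2 I\right) = -654 + 6 U + 12 I$)
$\frac{n{\left(223,189 \right)}}{-8293} + \frac{43697}{25043} = \frac{-654 + 6 \cdot 189 + 12 \cdot 223}{-8293} + \frac{43697}{25043} = \left(-654 + 1134 + 2676\right) \left(- \frac{1}{8293}\right) + 43697 \cdot \frac{1}{25043} = 3156 \left(- \frac{1}{8293}\right) + \frac{43697}{25043} = - \frac{3156}{8293} + \frac{43697}{25043} = \frac{283343513}{207681599}$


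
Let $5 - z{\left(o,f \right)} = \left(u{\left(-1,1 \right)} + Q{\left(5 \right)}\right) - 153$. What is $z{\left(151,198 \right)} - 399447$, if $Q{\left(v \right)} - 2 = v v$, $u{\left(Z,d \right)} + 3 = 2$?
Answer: $-399315$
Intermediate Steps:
$u{\left(Z,d \right)} = -1$ ($u{\left(Z,d \right)} = -3 + 2 = -1$)
$Q{\left(v \right)} = 2 + v^{2}$ ($Q{\left(v \right)} = 2 + v v = 2 + v^{2}$)
$z{\left(o,f \right)} = 132$ ($z{\left(o,f \right)} = 5 - \left(\left(-1 + \left(2 + 5^{2}\right)\right) - 153\right) = 5 - \left(\left(-1 + \left(2 + 25\right)\right) - 153\right) = 5 - \left(\left(-1 + 27\right) - 153\right) = 5 - \left(26 - 153\right) = 5 - -127 = 5 + 127 = 132$)
$z{\left(151,198 \right)} - 399447 = 132 - 399447 = -399315$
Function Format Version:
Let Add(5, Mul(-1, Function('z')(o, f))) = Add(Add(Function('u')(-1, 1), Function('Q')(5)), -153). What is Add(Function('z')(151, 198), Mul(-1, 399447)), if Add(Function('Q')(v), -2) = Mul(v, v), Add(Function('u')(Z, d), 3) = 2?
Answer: -399315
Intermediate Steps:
Function('u')(Z, d) = -1 (Function('u')(Z, d) = Add(-3, 2) = -1)
Function('Q')(v) = Add(2, Pow(v, 2)) (Function('Q')(v) = Add(2, Mul(v, v)) = Add(2, Pow(v, 2)))
Function('z')(o, f) = 132 (Function('z')(o, f) = Add(5, Mul(-1, Add(Add(-1, Add(2, Pow(5, 2))), -153))) = Add(5, Mul(-1, Add(Add(-1, Add(2, 25)), -153))) = Add(5, Mul(-1, Add(Add(-1, 27), -153))) = Add(5, Mul(-1, Add(26, -153))) = Add(5, Mul(-1, -127)) = Add(5, 127) = 132)
Add(Function('z')(151, 198), Mul(-1, 399447)) = Add(132, Mul(-1, 399447)) = Add(132, -399447) = -399315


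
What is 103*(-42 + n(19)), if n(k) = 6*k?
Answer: 7416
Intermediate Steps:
103*(-42 + n(19)) = 103*(-42 + 6*19) = 103*(-42 + 114) = 103*72 = 7416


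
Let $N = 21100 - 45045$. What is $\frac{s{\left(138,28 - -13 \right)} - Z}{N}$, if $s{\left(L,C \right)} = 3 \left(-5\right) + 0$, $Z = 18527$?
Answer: $\frac{18542}{23945} \approx 0.77436$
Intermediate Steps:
$s{\left(L,C \right)} = -15$ ($s{\left(L,C \right)} = -15 + 0 = -15$)
$N = -23945$
$\frac{s{\left(138,28 - -13 \right)} - Z}{N} = \frac{-15 - 18527}{-23945} = \left(-15 - 18527\right) \left(- \frac{1}{23945}\right) = \left(-18542\right) \left(- \frac{1}{23945}\right) = \frac{18542}{23945}$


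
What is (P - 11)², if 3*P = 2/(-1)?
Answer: 1225/9 ≈ 136.11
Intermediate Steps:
P = -⅔ (P = (2/(-1))/3 = (2*(-1))/3 = (⅓)*(-2) = -⅔ ≈ -0.66667)
(P - 11)² = (-⅔ - 11)² = (-35/3)² = 1225/9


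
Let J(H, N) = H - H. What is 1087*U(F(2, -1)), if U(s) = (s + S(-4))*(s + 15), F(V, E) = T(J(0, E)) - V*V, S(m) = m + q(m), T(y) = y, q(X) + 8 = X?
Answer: -239140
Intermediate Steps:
q(X) = -8 + X
J(H, N) = 0
S(m) = -8 + 2*m (S(m) = m + (-8 + m) = -8 + 2*m)
F(V, E) = -V² (F(V, E) = 0 - V*V = 0 - V² = -V²)
U(s) = (-16 + s)*(15 + s) (U(s) = (s + (-8 + 2*(-4)))*(s + 15) = (s + (-8 - 8))*(15 + s) = (s - 16)*(15 + s) = (-16 + s)*(15 + s))
1087*U(F(2, -1)) = 1087*(-240 + (-1*2²)² - (-1)*2²) = 1087*(-240 + (-1*4)² - (-1)*4) = 1087*(-240 + (-4)² - 1*(-4)) = 1087*(-240 + 16 + 4) = 1087*(-220) = -239140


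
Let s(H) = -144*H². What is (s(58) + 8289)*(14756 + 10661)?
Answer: -12101719959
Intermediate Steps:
(s(58) + 8289)*(14756 + 10661) = (-144*58² + 8289)*(14756 + 10661) = (-144*3364 + 8289)*25417 = (-484416 + 8289)*25417 = -476127*25417 = -12101719959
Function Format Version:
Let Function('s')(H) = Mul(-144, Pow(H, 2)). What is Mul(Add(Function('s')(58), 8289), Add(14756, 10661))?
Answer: -12101719959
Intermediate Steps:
Mul(Add(Function('s')(58), 8289), Add(14756, 10661)) = Mul(Add(Mul(-144, Pow(58, 2)), 8289), Add(14756, 10661)) = Mul(Add(Mul(-144, 3364), 8289), 25417) = Mul(Add(-484416, 8289), 25417) = Mul(-476127, 25417) = -12101719959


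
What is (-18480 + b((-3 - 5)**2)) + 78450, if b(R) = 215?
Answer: 60185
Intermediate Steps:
(-18480 + b((-3 - 5)**2)) + 78450 = (-18480 + 215) + 78450 = -18265 + 78450 = 60185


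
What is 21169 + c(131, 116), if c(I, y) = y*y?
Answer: 34625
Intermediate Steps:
c(I, y) = y²
21169 + c(131, 116) = 21169 + 116² = 21169 + 13456 = 34625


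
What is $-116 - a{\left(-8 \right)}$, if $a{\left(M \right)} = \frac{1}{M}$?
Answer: $- \frac{927}{8} \approx -115.88$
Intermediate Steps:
$-116 - a{\left(-8 \right)} = -116 - \frac{1}{-8} = -116 - - \frac{1}{8} = -116 + \frac{1}{8} = - \frac{927}{8}$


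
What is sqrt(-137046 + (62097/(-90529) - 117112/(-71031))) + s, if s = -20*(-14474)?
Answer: 289480 + I*sqrt(5666757355311089681439087)/6430365399 ≈ 2.8948e+5 + 370.2*I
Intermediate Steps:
s = 289480
sqrt(-137046 + (62097/(-90529) - 117112/(-71031))) + s = sqrt(-137046 + (62097/(-90529) - 117112/(-71031))) + 289480 = sqrt(-137046 + (62097*(-1/90529) - 117112*(-1/71031))) + 289480 = sqrt(-137046 + (-62097/90529 + 117112/71031)) + 289480 = sqrt(-137046 + 6191220241/6430365399) + 289480 = sqrt(-881249665251113/6430365399) + 289480 = I*sqrt(5666757355311089681439087)/6430365399 + 289480 = 289480 + I*sqrt(5666757355311089681439087)/6430365399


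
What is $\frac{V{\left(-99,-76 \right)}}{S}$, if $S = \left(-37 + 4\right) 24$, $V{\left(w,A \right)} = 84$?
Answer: $- \frac{7}{66} \approx -0.10606$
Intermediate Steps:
$S = -792$ ($S = \left(-33\right) 24 = -792$)
$\frac{V{\left(-99,-76 \right)}}{S} = \frac{84}{-792} = 84 \left(- \frac{1}{792}\right) = - \frac{7}{66}$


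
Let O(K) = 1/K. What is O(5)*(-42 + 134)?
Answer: 92/5 ≈ 18.400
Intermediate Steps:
O(5)*(-42 + 134) = (-42 + 134)/5 = (1/5)*92 = 92/5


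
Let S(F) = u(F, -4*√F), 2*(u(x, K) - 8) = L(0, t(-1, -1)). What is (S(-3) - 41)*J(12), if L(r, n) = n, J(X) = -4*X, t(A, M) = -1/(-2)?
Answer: 1572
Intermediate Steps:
t(A, M) = ½ (t(A, M) = -1*(-½) = ½)
u(x, K) = 33/4 (u(x, K) = 8 + (½)*(½) = 8 + ¼ = 33/4)
S(F) = 33/4
(S(-3) - 41)*J(12) = (33/4 - 41)*(-4*12) = -131/4*(-48) = 1572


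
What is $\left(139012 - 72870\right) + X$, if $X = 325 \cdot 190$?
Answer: $127892$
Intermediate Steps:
$X = 61750$
$\left(139012 - 72870\right) + X = \left(139012 - 72870\right) + 61750 = 66142 + 61750 = 127892$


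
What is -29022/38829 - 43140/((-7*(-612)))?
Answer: -7140529/660093 ≈ -10.817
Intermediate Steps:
-29022/38829 - 43140/((-7*(-612))) = -29022*1/38829 - 43140/4284 = -1382/1849 - 43140*1/4284 = -1382/1849 - 3595/357 = -7140529/660093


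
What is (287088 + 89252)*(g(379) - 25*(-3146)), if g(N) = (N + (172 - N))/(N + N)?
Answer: 11218106804240/379 ≈ 2.9599e+10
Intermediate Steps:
g(N) = 86/N (g(N) = 172/((2*N)) = 172*(1/(2*N)) = 86/N)
(287088 + 89252)*(g(379) - 25*(-3146)) = (287088 + 89252)*(86/379 - 25*(-3146)) = 376340*(86*(1/379) + 78650) = 376340*(86/379 + 78650) = 376340*(29808436/379) = 11218106804240/379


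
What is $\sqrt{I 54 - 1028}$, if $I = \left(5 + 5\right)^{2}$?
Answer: $2 \sqrt{1093} \approx 66.121$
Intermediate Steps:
$I = 100$ ($I = 10^{2} = 100$)
$\sqrt{I 54 - 1028} = \sqrt{100 \cdot 54 - 1028} = \sqrt{5400 - 1028} = \sqrt{4372} = 2 \sqrt{1093}$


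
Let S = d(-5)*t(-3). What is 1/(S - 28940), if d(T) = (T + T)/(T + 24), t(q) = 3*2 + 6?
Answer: -19/549980 ≈ -3.4547e-5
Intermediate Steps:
t(q) = 12 (t(q) = 6 + 6 = 12)
d(T) = 2*T/(24 + T) (d(T) = (2*T)/(24 + T) = 2*T/(24 + T))
S = -120/19 (S = (2*(-5)/(24 - 5))*12 = (2*(-5)/19)*12 = (2*(-5)*(1/19))*12 = -10/19*12 = -120/19 ≈ -6.3158)
1/(S - 28940) = 1/(-120/19 - 28940) = 1/(-549980/19) = -19/549980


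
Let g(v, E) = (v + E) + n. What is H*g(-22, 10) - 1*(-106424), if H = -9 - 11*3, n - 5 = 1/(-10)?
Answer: 533611/5 ≈ 1.0672e+5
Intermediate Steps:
n = 49/10 (n = 5 + 1/(-10) = 5 - ⅒ = 49/10 ≈ 4.9000)
g(v, E) = 49/10 + E + v (g(v, E) = (v + E) + 49/10 = (E + v) + 49/10 = 49/10 + E + v)
H = -42 (H = -9 - 33 = -42)
H*g(-22, 10) - 1*(-106424) = -42*(49/10 + 10 - 22) - 1*(-106424) = -42*(-71/10) + 106424 = 1491/5 + 106424 = 533611/5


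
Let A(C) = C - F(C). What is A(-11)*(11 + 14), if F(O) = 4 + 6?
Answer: -525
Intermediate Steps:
F(O) = 10
A(C) = -10 + C (A(C) = C - 1*10 = C - 10 = -10 + C)
A(-11)*(11 + 14) = (-10 - 11)*(11 + 14) = -21*25 = -525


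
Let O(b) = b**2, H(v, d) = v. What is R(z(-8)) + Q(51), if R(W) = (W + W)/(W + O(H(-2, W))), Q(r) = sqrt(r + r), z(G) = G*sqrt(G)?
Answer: (8*sqrt(2) + 8*sqrt(51) + I*sqrt(102))/(I + 4*sqrt(2)) ≈ 12.039 - 0.34284*I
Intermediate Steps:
z(G) = G**(3/2)
Q(r) = sqrt(2)*sqrt(r) (Q(r) = sqrt(2*r) = sqrt(2)*sqrt(r))
R(W) = 2*W/(4 + W) (R(W) = (W + W)/(W + (-2)**2) = (2*W)/(W + 4) = (2*W)/(4 + W) = 2*W/(4 + W))
R(z(-8)) + Q(51) = 2*(-8)**(3/2)/(4 + (-8)**(3/2)) + sqrt(2)*sqrt(51) = 2*(-16*I*sqrt(2))/(4 - 16*I*sqrt(2)) + sqrt(102) = -32*I*sqrt(2)/(4 - 16*I*sqrt(2)) + sqrt(102) = sqrt(102) - 32*I*sqrt(2)/(4 - 16*I*sqrt(2))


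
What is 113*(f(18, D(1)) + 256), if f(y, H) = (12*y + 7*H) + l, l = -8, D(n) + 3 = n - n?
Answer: 50059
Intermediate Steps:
D(n) = -3 (D(n) = -3 + (n - n) = -3 + 0 = -3)
f(y, H) = -8 + 7*H + 12*y (f(y, H) = (12*y + 7*H) - 8 = (7*H + 12*y) - 8 = -8 + 7*H + 12*y)
113*(f(18, D(1)) + 256) = 113*((-8 + 7*(-3) + 12*18) + 256) = 113*((-8 - 21 + 216) + 256) = 113*(187 + 256) = 113*443 = 50059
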